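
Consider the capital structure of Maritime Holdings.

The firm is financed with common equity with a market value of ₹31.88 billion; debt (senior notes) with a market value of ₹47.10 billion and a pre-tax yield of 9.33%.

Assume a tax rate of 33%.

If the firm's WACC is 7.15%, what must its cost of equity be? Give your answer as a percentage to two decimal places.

Total capital V = 31.88 + 47.1 = 78.98.
Equity weight = 31.88/78.98 = 0.4036.
Senior notes weight = 47.1/78.98 = 0.5964.
Debt contribution = 0.5964 × 9.33% × (1 − 33%) = 3.7279%.
Required equity contribution = 7.15% − 3.7279% = 3.4221%.
Re = 3.4221% / 0.4036 = 8.4780%.

8.48%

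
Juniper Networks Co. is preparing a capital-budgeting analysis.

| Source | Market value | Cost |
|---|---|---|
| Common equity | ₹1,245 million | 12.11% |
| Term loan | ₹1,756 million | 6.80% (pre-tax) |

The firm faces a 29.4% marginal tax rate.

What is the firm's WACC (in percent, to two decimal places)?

7.83%

Total capital V = 1245 + 1756 = 3001.
Equity: weight = 1245/3001 = 0.4149; cost = 12.11%.
Term loan: weight = 1756/3001 = 0.5851; after-tax cost = 6.8% × (1 − 29.4%) = 4.8008%.
WACC = 0.4149 × 12.1100% + 0.5851 × 4.8008% = 7.8331%.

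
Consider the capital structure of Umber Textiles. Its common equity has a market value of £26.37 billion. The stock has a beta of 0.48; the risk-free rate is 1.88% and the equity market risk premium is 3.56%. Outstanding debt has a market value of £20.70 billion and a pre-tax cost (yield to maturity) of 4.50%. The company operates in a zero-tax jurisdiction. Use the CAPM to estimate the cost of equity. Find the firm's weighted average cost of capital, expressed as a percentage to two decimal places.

Cost of equity via CAPM: Re = 1.88% + 0.48 × 3.56% = 3.5888%.
Total capital V = 26.37 + 20.7 = 47.07.
Equity: weight = 26.37/47.07 = 0.5602; cost = 3.5888%.
Debt: weight = 20.7/47.07 = 0.4398; after-tax cost = 4.5% × (1 − 0%) = 4.5000%.
WACC = 0.5602 × 3.5888% + 0.4398 × 4.5000% = 3.9895%.

3.99%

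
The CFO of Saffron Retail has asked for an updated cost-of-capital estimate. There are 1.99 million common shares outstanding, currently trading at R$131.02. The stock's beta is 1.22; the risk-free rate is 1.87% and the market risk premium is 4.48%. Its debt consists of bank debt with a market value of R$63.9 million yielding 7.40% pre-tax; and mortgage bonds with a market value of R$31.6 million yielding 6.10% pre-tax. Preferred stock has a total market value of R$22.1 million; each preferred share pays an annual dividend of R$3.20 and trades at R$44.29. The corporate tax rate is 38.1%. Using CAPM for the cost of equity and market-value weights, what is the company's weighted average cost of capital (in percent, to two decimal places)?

Cost of equity via CAPM: Re = 1.87% + 1.22 × 4.48% = 7.3356%.
Cost of preferred: Rp = 3.2 / 44.29 = 7.2251%.
Market value of equity E = 131.02 × 1.99m = 260.7298m.
Total capital V = 260.7298 + 22.1 + 63.9 + 31.6 = 378.3298.
Equity: weight = 260.7298/378.3298 = 0.6892; cost = 7.3356%.
Preferred: weight = 22.1/378.3298 = 0.0584; cost = 7.2251%.
Bank debt: weight = 63.9/378.3298 = 0.1689; after-tax cost = 7.4% × (1 − 38.1%) = 4.5806%.
Mortgage bonds: weight = 31.6/378.3298 = 0.0835; after-tax cost = 6.1% × (1 − 38.1%) = 3.7759%.
WACC = 0.6892 × 7.3356% + 0.0584 × 7.2251% + 0.1689 × 4.5806% + 0.0835 × 3.7759% = 6.5665%.

6.57%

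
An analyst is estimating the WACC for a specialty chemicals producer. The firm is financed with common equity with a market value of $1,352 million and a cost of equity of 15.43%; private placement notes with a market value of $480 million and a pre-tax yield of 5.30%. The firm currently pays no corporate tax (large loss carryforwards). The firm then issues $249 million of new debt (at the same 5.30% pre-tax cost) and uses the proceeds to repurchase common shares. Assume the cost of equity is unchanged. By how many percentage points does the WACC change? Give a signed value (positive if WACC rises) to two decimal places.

Current WACC:
Total capital V = 1352 + 480 = 1832.
Equity: weight = 1352/1832 = 0.7380; cost = 15.43%.
Private placement notes: weight = 480/1832 = 0.2620; after-tax cost = 5.3% × (1 − 0%) = 5.3000%.
WACC = 0.7380 × 15.4300% + 0.2620 × 5.3000% = 12.7759%.
After the change:
Total capital V = 1103 + 729 = 1832.
Equity: weight = 1103/1832 = 0.6021; cost = 15.43%.
Private placement notes: weight = 729/1832 = 0.3979; after-tax cost = 5.3% × (1 − 0%) = 5.3000%.
WACC = 0.6021 × 15.4300% + 0.3979 × 5.3000% = 11.3990%.
Change in WACC = 11.3990% − 12.7759% = -1.3768 pp.

-1.38 pp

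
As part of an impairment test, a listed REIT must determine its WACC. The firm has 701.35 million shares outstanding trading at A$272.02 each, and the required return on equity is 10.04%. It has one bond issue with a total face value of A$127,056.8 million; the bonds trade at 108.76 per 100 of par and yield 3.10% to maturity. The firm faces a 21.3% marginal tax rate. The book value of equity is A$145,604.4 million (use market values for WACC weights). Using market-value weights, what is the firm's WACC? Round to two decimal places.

6.85%

Market value of equity E = 272.02 × 701.35m = 190781.227m. Market value of debt D = 127056.8m × 108.76/100 = 138186.97568m.
Total capital V = 190781.227 + 138186.97568 = 328968.20268.
Equity: weight = 190781.227/328968.20268 = 0.5799; cost = 10.04%.
Bonds outstanding: weight = 138186.97568/328968.20268 = 0.4201; after-tax cost = 3.1% × (1 − 21.3%) = 2.4397%.
WACC = 0.5799 × 10.0400% + 0.4201 × 2.4397% = 6.8474%.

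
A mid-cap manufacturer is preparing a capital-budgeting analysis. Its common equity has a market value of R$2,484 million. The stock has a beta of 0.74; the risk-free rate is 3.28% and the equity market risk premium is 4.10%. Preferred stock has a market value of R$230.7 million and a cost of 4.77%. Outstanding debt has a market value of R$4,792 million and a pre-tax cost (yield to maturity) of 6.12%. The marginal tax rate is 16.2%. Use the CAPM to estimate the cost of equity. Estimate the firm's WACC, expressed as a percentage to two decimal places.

5.51%

Cost of equity via CAPM: Re = 3.28% + 0.74 × 4.1% = 6.3140%.
Total capital V = 2484 + 230.7 + 4792 = 7506.7.
Equity: weight = 2484/7506.7 = 0.3309; cost = 6.314%.
Preferred: weight = 230.7/7506.7 = 0.0307; cost = 4.77%.
Debt: weight = 4792/7506.7 = 0.6384; after-tax cost = 6.12% × (1 − 16.2%) = 5.1286%.
WACC = 0.3309 × 6.3140% + 0.0307 × 4.7700% + 0.6384 × 5.1286% = 5.5098%.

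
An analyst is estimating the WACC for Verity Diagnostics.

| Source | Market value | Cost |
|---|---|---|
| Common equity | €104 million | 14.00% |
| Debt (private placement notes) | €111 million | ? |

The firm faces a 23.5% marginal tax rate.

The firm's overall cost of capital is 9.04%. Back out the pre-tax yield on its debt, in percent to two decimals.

5.74%

Total capital V = 104 + 111 = 215.
Equity weight = 104/215 = 0.4837.
Private placement notes weight = 111/215 = 0.5163.
Equity contribution = 0.4837 × 14% = 6.7721%.
Remaining for debt = 9.04% − 6.7721% = 2.2679%.
Rd × (1 − 23.5%) × 0.5163 = 2.2679%  ⇒  Rd = 5.7422%.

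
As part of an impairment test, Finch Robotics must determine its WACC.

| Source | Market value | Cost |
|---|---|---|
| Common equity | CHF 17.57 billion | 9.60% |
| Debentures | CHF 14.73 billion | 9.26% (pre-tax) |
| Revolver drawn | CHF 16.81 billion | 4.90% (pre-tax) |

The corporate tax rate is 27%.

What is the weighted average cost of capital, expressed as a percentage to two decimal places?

Total capital V = 17.57 + 14.73 + 16.81 = 49.11.
Equity: weight = 17.57/49.11 = 0.3578; cost = 9.6%.
Debentures: weight = 14.73/49.11 = 0.2999; after-tax cost = 9.26% × (1 − 27%) = 6.7598%.
Revolver drawn: weight = 16.81/49.11 = 0.3423; after-tax cost = 4.9% × (1 − 27%) = 3.5770%.
WACC = 0.3578 × 9.6000% + 0.2999 × 6.7598% + 0.3423 × 3.5770% = 6.6865%.

6.69%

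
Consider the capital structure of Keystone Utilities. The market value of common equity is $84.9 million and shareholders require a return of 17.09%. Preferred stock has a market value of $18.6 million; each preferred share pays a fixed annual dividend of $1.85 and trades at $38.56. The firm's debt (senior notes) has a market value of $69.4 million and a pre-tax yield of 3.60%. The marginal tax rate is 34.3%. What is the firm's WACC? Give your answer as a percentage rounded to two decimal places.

Cost of preferred: Rp = 1.85 / 38.56 = 4.7977%.
Total capital V = 84.9 + 18.6 + 69.4 = 172.9.
Equity: weight = 84.9/172.9 = 0.4910; cost = 17.09%.
Preferred: weight = 18.6/172.9 = 0.1076; cost = 4.7977%.
Senior notes: weight = 69.4/172.9 = 0.4014; after-tax cost = 3.6% × (1 − 34.3%) = 2.3652%.
WACC = 0.4910 × 17.0900% + 0.1076 × 4.7977% + 0.4014 × 2.3652% = 9.8573%.

9.86%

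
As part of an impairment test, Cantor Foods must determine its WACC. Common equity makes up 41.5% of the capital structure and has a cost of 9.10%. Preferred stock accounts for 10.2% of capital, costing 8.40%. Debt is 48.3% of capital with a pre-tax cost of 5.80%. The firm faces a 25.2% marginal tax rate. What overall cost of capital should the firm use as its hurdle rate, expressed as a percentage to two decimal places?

6.73%

After-tax cost of debt = 5.8% × (1 − 25.2%) = 4.3384%.
WACC = 0.415 × 9.1000% + 0.102 × 8.4000% + 0.483 × 4.3384% = 6.7287%.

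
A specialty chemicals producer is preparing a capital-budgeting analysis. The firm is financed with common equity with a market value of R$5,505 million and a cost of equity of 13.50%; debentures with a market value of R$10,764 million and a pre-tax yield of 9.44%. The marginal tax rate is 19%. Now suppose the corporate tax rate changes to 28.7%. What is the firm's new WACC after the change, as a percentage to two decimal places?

9.02%

After the change:
Total capital V = 5505 + 10764 = 16269.
Equity: weight = 5505/16269 = 0.3384; cost = 13.5%.
Debentures: weight = 10764/16269 = 0.6616; after-tax cost = 9.44% × (1 − 28.7%) = 6.7307%.
WACC = 0.3384 × 13.5000% + 0.6616 × 6.7307% = 9.0213%.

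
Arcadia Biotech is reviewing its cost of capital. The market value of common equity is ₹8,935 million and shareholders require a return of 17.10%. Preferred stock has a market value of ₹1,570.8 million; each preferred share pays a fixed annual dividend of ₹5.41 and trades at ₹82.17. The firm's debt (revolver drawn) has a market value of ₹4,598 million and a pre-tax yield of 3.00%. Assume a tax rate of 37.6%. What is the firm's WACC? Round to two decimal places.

11.37%

Cost of preferred: Rp = 5.41 / 82.17 = 6.5839%.
Total capital V = 8935 + 1570.8 + 4598 = 15103.8.
Equity: weight = 8935/15103.8 = 0.5916; cost = 17.1%.
Preferred: weight = 1570.8/15103.8 = 0.1040; cost = 6.5839%.
Revolver drawn: weight = 4598/15103.8 = 0.3044; after-tax cost = 3% × (1 − 37.6%) = 1.8720%.
WACC = 0.5916 × 17.1000% + 0.1040 × 6.5839% + 0.3044 × 1.8720% = 11.3705%.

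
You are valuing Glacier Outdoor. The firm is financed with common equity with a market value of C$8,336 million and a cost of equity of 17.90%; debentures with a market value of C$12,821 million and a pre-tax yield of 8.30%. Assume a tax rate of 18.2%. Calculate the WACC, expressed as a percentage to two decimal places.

Total capital V = 8336 + 12821 = 21157.
Equity: weight = 8336/21157 = 0.3940; cost = 17.9%.
Debentures: weight = 12821/21157 = 0.6060; after-tax cost = 8.3% × (1 − 18.2%) = 6.7894%.
WACC = 0.3940 × 17.9000% + 0.6060 × 6.7894% = 11.1671%.

11.17%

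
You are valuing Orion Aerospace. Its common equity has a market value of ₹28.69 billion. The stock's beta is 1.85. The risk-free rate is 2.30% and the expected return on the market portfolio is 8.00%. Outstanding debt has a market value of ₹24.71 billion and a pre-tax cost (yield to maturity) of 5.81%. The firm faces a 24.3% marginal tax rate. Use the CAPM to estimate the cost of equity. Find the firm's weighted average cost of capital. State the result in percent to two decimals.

Market risk premium = 8.0% − 2.3% = 5.7%.
Cost of equity via CAPM: Re = 2.3% + 1.85 × 5.7% = 12.8450%.
Total capital V = 28.69 + 24.71 = 53.4.
Equity: weight = 28.69/53.4 = 0.5373; cost = 12.845%.
Debt: weight = 24.71/53.4 = 0.4627; after-tax cost = 5.81% × (1 − 24.3%) = 4.3982%.
WACC = 0.5373 × 12.8450% + 0.4627 × 4.3982% = 8.9364%.

8.94%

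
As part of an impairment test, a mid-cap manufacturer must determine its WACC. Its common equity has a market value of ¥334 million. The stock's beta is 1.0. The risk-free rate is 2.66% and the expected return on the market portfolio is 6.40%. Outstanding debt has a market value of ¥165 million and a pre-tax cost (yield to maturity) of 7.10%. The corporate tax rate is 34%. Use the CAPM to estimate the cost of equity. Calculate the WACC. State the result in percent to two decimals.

Market risk premium = 6.4% − 2.66% = 3.74%.
Cost of equity via CAPM: Re = 2.66% + 1.0 × 3.74% = 6.4000%.
Total capital V = 334 + 165 = 499.
Equity: weight = 334/499 = 0.6693; cost = 6.4%.
Debt: weight = 165/499 = 0.3307; after-tax cost = 7.1% × (1 − 34%) = 4.6860%.
WACC = 0.6693 × 6.4000% + 0.3307 × 4.6860% = 5.8332%.

5.83%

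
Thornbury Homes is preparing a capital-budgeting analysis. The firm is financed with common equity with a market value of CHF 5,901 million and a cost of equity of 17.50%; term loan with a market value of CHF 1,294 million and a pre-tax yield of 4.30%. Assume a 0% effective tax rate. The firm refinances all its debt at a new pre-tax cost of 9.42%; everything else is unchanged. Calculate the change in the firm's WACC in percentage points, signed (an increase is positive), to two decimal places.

Current WACC:
Total capital V = 5901 + 1294 = 7195.
Equity: weight = 5901/7195 = 0.8202; cost = 17.5%.
Term loan: weight = 1294/7195 = 0.1798; after-tax cost = 4.3% × (1 − 0%) = 4.3000%.
WACC = 0.8202 × 17.5000% + 0.1798 × 4.3000% = 15.1260%.
After the change:
Total capital V = 5901 + 1294 = 7195.
Equity: weight = 5901/7195 = 0.8202; cost = 17.5%.
Term loan: weight = 1294/7195 = 0.1798; after-tax cost = 9.42% × (1 − 0%) = 9.4200%.
WACC = 0.8202 × 17.5000% + 0.1798 × 9.4200% = 16.0468%.
Change in WACC = 16.0468% − 15.1260% = 0.9208 pp.

+0.92 pp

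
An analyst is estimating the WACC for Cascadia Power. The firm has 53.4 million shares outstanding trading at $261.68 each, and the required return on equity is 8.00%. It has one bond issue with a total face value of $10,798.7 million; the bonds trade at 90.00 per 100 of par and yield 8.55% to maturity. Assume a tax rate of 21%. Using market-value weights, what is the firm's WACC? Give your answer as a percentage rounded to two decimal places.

Market value of equity E = 261.68 × 53.4m = 13973.712m. Market value of debt D = 10798.7m × 90.0/100 = 9718.83m.
Total capital V = 13973.712 + 9718.83 = 23692.542.
Equity: weight = 13973.712/23692.542 = 0.5898; cost = 8%.
Bonds outstanding: weight = 9718.83/23692.542 = 0.4102; after-tax cost = 8.55% × (1 − 21%) = 6.7545%.
WACC = 0.5898 × 8.0000% + 0.4102 × 6.7545% = 7.4891%.

7.49%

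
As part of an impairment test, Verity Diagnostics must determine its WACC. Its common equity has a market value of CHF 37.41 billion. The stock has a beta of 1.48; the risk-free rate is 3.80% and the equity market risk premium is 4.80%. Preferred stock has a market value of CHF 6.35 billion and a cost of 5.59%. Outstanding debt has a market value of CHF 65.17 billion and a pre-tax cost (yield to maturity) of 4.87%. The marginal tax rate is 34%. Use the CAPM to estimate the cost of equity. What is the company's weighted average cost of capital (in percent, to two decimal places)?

5.99%

Cost of equity via CAPM: Re = 3.8% + 1.48 × 4.8% = 10.9040%.
Total capital V = 37.41 + 6.35 + 65.17 = 108.93.
Equity: weight = 37.41/108.93 = 0.3434; cost = 10.904%.
Preferred: weight = 6.35/108.93 = 0.0583; cost = 5.59%.
Debt: weight = 65.17/108.93 = 0.5983; after-tax cost = 4.87% × (1 − 34%) = 3.2142%.
WACC = 0.3434 × 10.9040% + 0.0583 × 5.5900% + 0.5983 × 3.2142% = 5.9936%.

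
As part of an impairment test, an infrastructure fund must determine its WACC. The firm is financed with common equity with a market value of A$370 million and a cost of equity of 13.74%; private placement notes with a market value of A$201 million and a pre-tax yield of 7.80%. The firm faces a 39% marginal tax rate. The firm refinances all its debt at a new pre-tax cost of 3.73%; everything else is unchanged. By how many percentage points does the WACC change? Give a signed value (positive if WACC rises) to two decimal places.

-0.87 pp

Current WACC:
Total capital V = 370 + 201 = 571.
Equity: weight = 370/571 = 0.6480; cost = 13.74%.
Private placement notes: weight = 201/571 = 0.3520; after-tax cost = 7.8% × (1 − 39%) = 4.7580%.
WACC = 0.6480 × 13.7400% + 0.3520 × 4.7580% = 10.5782%.
After the change:
Total capital V = 370 + 201 = 571.
Equity: weight = 370/571 = 0.6480; cost = 13.74%.
Private placement notes: weight = 201/571 = 0.3520; after-tax cost = 3.73% × (1 − 39%) = 2.2753%.
WACC = 0.6480 × 13.7400% + 0.3520 × 2.2753% = 9.7043%.
Change in WACC = 9.7043% − 10.5782% = -0.8739 pp.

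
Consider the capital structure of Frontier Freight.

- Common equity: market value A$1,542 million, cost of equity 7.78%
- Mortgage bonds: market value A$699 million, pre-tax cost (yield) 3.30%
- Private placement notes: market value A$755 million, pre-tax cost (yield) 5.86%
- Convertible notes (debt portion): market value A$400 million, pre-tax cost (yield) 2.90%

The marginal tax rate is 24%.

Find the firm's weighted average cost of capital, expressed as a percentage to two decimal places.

5.30%

Total capital V = 1542 + 699 + 755 + 400 = 3396.
Equity: weight = 1542/3396 = 0.4541; cost = 7.78%.
Mortgage bonds: weight = 699/3396 = 0.2058; after-tax cost = 3.3% × (1 − 24%) = 2.5080%.
Private placement notes: weight = 755/3396 = 0.2223; after-tax cost = 5.86% × (1 − 24%) = 4.4536%.
Convertible notes (debt portion): weight = 400/3396 = 0.1178; after-tax cost = 2.9% × (1 − 24%) = 2.2040%.
WACC = 0.4541 × 7.7800% + 0.2058 × 2.5080% + 0.2223 × 4.4536% + 0.1178 × 2.2040% = 5.2986%.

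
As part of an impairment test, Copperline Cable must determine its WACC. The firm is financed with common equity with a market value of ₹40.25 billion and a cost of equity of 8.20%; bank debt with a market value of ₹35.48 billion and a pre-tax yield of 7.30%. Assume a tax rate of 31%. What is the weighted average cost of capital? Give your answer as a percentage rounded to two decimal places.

Total capital V = 40.25 + 35.48 = 75.73.
Equity: weight = 40.25/75.73 = 0.5315; cost = 8.2%.
Bank debt: weight = 35.48/75.73 = 0.4685; after-tax cost = 7.3% × (1 − 31%) = 5.0370%.
WACC = 0.5315 × 8.2000% + 0.4685 × 5.0370% = 6.7181%.

6.72%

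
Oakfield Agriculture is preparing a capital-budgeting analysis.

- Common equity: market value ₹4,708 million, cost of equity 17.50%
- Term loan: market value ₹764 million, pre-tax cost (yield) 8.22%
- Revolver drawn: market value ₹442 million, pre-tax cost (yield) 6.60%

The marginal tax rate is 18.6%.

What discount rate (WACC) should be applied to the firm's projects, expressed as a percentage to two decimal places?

15.20%

Total capital V = 4708 + 764 + 442 = 5914.
Equity: weight = 4708/5914 = 0.7961; cost = 17.5%.
Term loan: weight = 764/5914 = 0.1292; after-tax cost = 8.22% × (1 − 18.6%) = 6.6911%.
Revolver drawn: weight = 442/5914 = 0.0747; after-tax cost = 6.6% × (1 − 18.6%) = 5.3724%.
WACC = 0.7961 × 17.5000% + 0.1292 × 6.6911% + 0.0747 × 5.3724% = 15.1973%.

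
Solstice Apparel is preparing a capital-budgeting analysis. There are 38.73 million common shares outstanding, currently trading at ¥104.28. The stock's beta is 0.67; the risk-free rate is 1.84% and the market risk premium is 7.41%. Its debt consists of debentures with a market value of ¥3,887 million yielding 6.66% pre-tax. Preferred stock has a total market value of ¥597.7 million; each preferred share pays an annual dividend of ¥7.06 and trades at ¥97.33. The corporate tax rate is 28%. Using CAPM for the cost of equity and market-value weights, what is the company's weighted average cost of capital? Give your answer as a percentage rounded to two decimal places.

Cost of equity via CAPM: Re = 1.84% + 0.67 × 7.41% = 6.8047%.
Cost of preferred: Rp = 7.06 / 97.33 = 7.2537%.
Market value of equity E = 104.28 × 38.73m = 4038.7644m.
Total capital V = 4038.7644 + 597.7 + 3887 = 8523.4644.
Equity: weight = 4038.7644/8523.4644 = 0.4738; cost = 6.8047%.
Preferred: weight = 597.7/8523.4644 = 0.0701; cost = 7.2537%.
Debentures: weight = 3887/8523.4644 = 0.4560; after-tax cost = 6.66% × (1 − 28%) = 4.7952%.
WACC = 0.4738 × 6.8047% + 0.0701 × 7.2537% + 0.4560 × 4.7952% = 5.9198%.

5.92%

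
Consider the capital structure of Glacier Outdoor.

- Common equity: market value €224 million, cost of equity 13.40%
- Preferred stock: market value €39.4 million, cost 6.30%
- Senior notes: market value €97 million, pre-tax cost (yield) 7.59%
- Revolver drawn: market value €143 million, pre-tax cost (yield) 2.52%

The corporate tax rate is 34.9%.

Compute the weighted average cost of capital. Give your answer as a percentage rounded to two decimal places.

7.87%

Total capital V = 224 + 39.4 + 97 + 143 = 503.4.
Equity: weight = 224/503.4 = 0.4450; cost = 13.4%.
Preferred: weight = 39.4/503.4 = 0.0783; cost = 6.3%.
Senior notes: weight = 97/503.4 = 0.1927; after-tax cost = 7.59% × (1 − 34.9%) = 4.9411%.
Revolver drawn: weight = 143/503.4 = 0.2841; after-tax cost = 2.52% × (1 − 34.9%) = 1.6405%.
WACC = 0.4450 × 13.4000% + 0.0783 × 6.3000% + 0.1927 × 4.9411% + 0.2841 × 1.6405% = 7.8739%.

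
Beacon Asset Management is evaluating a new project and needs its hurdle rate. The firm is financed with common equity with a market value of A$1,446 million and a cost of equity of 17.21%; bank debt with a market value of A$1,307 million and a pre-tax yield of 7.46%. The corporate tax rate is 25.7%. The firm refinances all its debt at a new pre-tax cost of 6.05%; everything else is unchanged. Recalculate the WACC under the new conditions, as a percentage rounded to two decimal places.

11.17%

After the change:
Total capital V = 1446 + 1307 = 2753.
Equity: weight = 1446/2753 = 0.5252; cost = 17.21%.
Bank debt: weight = 1307/2753 = 0.4748; after-tax cost = 6.05% × (1 − 25.7%) = 4.4951%.
WACC = 0.5252 × 17.2100% + 0.4748 × 4.4951% = 11.1736%.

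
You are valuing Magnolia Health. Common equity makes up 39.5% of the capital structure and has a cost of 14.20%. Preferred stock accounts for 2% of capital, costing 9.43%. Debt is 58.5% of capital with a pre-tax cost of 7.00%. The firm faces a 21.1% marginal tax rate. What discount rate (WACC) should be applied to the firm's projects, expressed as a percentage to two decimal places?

After-tax cost of debt = 7% × (1 − 21.1%) = 5.5230%.
WACC = 0.395 × 14.2000% + 0.020 × 9.4300% + 0.585 × 5.5230% = 9.0286%.

9.03%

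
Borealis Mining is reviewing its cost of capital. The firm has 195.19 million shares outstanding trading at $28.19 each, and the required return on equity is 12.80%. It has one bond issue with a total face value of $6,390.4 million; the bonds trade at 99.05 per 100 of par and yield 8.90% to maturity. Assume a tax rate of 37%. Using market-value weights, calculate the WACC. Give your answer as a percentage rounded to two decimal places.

8.95%

Market value of equity E = 28.19 × 195.19m = 5502.4061m. Market value of debt D = 6390.4m × 99.05/100 = 6329.6912m.
Total capital V = 5502.4061 + 6329.6912 = 11832.0973.
Equity: weight = 5502.4061/11832.0973 = 0.4650; cost = 12.8%.
Bonds outstanding: weight = 6329.6912/11832.0973 = 0.5350; after-tax cost = 8.9% × (1 − 37%) = 5.6070%.
WACC = 0.4650 × 12.8000% + 0.5350 × 5.6070% = 8.9520%.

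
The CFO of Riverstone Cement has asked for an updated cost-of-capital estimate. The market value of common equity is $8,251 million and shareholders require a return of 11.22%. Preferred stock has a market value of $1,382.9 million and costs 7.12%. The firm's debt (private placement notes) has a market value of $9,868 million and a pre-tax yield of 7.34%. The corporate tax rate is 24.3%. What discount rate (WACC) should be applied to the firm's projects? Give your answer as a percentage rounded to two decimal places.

8.06%

Total capital V = 8251 + 1382.9 + 9868 = 19501.9.
Equity: weight = 8251/19501.9 = 0.4231; cost = 11.22%.
Preferred: weight = 1382.9/19501.9 = 0.0709; cost = 7.12%.
Private placement notes: weight = 9868/19501.9 = 0.5060; after-tax cost = 7.34% × (1 − 24.3%) = 5.5564%.
WACC = 0.4231 × 11.2200% + 0.0709 × 7.1200% + 0.5060 × 5.5564% = 8.0635%.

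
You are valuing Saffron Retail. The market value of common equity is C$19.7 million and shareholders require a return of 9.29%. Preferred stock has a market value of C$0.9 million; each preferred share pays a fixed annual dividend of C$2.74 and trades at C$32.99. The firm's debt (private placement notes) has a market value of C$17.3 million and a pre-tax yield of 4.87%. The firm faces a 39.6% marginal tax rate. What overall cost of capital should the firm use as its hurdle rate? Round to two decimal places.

6.37%

Cost of preferred: Rp = 2.74 / 32.99 = 8.3055%.
Total capital V = 19.7 + 0.9 + 17.3 = 37.9.
Equity: weight = 19.7/37.9 = 0.5198; cost = 9.29%.
Preferred: weight = 0.9/37.9 = 0.0237; cost = 8.3055%.
Private placement notes: weight = 17.3/37.9 = 0.4565; after-tax cost = 4.87% × (1 − 39.6%) = 2.9415%.
WACC = 0.5198 × 9.2900% + 0.0237 × 8.3055% + 0.4565 × 2.9415% = 6.3687%.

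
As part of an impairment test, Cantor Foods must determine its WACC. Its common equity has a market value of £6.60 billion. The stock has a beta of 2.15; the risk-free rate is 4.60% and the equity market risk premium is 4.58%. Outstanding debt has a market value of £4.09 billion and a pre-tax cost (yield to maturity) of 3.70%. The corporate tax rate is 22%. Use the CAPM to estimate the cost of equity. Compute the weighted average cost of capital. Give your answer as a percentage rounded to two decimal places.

10.02%

Cost of equity via CAPM: Re = 4.6% + 2.15 × 4.58% = 14.4470%.
Total capital V = 6.6 + 4.09 = 10.69.
Equity: weight = 6.6/10.69 = 0.6174; cost = 14.447%.
Debt: weight = 4.09/10.69 = 0.3826; after-tax cost = 3.7% × (1 − 22%) = 2.8860%.
WACC = 0.6174 × 14.4470% + 0.3826 × 2.8860% = 10.0238%.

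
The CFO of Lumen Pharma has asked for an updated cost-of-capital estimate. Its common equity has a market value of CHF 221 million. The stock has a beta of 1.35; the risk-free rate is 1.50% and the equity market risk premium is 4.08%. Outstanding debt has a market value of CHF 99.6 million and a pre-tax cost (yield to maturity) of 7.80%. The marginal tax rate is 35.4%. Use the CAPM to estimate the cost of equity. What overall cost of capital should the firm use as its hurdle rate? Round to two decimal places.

6.40%

Cost of equity via CAPM: Re = 1.5% + 1.35 × 4.08% = 7.0080%.
Total capital V = 221 + 99.6 = 320.6.
Equity: weight = 221/320.6 = 0.6893; cost = 7.008%.
Debt: weight = 99.6/320.6 = 0.3107; after-tax cost = 7.8% × (1 − 35.4%) = 5.0388%.
WACC = 0.6893 × 7.0080% + 0.3107 × 5.0388% = 6.3962%.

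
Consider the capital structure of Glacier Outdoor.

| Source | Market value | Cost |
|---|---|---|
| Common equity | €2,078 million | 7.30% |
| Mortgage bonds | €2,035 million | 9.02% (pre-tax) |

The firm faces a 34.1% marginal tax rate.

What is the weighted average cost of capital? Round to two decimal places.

6.63%

Total capital V = 2078 + 2035 = 4113.
Equity: weight = 2078/4113 = 0.5052; cost = 7.3%.
Mortgage bonds: weight = 2035/4113 = 0.4948; after-tax cost = 9.02% × (1 − 34.1%) = 5.9442%.
WACC = 0.5052 × 7.3000% + 0.4948 × 5.9442% = 6.6292%.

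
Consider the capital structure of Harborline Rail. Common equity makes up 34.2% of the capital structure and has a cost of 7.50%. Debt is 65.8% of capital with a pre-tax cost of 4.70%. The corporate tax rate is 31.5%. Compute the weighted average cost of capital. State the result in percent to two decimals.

4.68%

After-tax cost of debt = 4.7% × (1 − 31.5%) = 3.2195%.
WACC = 0.342 × 7.5000% + 0.658 × 3.2195% = 4.6834%.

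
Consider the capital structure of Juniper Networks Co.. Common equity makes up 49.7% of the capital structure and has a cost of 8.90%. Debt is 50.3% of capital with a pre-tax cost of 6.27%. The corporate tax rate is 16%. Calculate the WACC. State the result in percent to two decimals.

After-tax cost of debt = 6.27% × (1 − 16%) = 5.2668%.
WACC = 0.497 × 8.9000% + 0.503 × 5.2668% = 7.0725%.

7.07%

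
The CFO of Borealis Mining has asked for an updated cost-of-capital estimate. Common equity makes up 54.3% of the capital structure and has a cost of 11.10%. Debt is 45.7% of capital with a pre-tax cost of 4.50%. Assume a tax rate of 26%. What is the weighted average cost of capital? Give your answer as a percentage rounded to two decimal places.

7.55%

After-tax cost of debt = 4.5% × (1 − 26%) = 3.3300%.
WACC = 0.543 × 11.1000% + 0.457 × 3.3300% = 7.5491%.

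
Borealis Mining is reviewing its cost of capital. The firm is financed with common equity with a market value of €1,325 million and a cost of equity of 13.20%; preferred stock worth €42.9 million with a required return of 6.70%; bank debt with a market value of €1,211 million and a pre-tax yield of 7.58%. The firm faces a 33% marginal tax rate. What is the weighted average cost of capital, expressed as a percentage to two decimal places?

9.28%

Total capital V = 1325 + 42.9 + 1211 = 2578.9.
Equity: weight = 1325/2578.9 = 0.5138; cost = 13.2%.
Preferred: weight = 42.9/2578.9 = 0.0166; cost = 6.7%.
Bank debt: weight = 1211/2578.9 = 0.4696; after-tax cost = 7.58% × (1 − 33%) = 5.0786%.
WACC = 0.5138 × 13.2000% + 0.0166 × 6.7000% + 0.4696 × 5.0786% = 9.2782%.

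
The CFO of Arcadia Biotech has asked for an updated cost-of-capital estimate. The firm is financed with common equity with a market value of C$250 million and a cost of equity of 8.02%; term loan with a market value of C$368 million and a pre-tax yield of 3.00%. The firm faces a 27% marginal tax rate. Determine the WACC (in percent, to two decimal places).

Total capital V = 250 + 368 = 618.
Equity: weight = 250/618 = 0.4045; cost = 8.02%.
Term loan: weight = 368/618 = 0.5955; after-tax cost = 3% × (1 − 27%) = 2.1900%.
WACC = 0.4045 × 8.0200% + 0.5955 × 2.1900% = 4.5484%.

4.55%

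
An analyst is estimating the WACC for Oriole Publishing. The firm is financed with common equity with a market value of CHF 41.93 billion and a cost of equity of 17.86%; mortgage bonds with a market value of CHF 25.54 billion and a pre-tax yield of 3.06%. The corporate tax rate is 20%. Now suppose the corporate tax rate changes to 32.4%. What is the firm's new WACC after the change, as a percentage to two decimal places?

11.88%

After the change:
Total capital V = 41.93 + 25.54 = 67.47.
Equity: weight = 41.93/67.47 = 0.6215; cost = 17.86%.
Mortgage bonds: weight = 25.54/67.47 = 0.3785; after-tax cost = 3.06% × (1 − 32.4%) = 2.0686%.
WACC = 0.6215 × 17.8600% + 0.3785 × 2.0686% = 11.8823%.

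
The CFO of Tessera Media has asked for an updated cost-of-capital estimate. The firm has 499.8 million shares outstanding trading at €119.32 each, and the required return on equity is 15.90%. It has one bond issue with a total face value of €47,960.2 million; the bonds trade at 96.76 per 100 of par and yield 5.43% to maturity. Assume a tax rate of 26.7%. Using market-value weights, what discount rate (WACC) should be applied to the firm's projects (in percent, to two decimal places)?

10.68%

Market value of equity E = 119.32 × 499.8m = 59636.136m. Market value of debt D = 47960.2m × 96.76/100 = 46406.28952m.
Total capital V = 59636.136 + 46406.28952 = 106042.42552.
Equity: weight = 59636.136/106042.42552 = 0.5624; cost = 15.9%.
Bonds outstanding: weight = 46406.28952/106042.42552 = 0.4376; after-tax cost = 5.43% × (1 − 26.7%) = 3.9802%.
WACC = 0.5624 × 15.9000% + 0.4376 × 3.9802% = 10.6837%.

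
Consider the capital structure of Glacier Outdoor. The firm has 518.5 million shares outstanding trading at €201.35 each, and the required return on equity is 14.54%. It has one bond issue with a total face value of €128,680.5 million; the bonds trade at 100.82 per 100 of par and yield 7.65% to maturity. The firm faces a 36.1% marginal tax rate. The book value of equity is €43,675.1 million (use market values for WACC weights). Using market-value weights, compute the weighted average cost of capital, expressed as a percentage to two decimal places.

Market value of equity E = 201.35 × 518.5m = 104399.975m. Market value of debt D = 128680.5m × 100.82/100 = 129735.6801m.
Total capital V = 104399.975 + 129735.6801 = 234135.6551.
Equity: weight = 104399.975/234135.6551 = 0.4459; cost = 14.54%.
Bonds outstanding: weight = 129735.6801/234135.6551 = 0.5541; after-tax cost = 7.65% × (1 − 36.1%) = 4.8883%.
WACC = 0.4459 × 14.5400% + 0.5541 × 4.8883% = 9.1920%.

9.19%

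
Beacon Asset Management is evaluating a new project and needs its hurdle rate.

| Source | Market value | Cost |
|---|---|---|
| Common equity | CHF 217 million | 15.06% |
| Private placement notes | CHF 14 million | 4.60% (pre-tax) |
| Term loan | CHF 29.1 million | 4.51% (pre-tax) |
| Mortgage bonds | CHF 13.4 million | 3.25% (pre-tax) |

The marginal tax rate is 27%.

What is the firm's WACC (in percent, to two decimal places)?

12.59%

Total capital V = 217 + 14 + 29.1 + 13.4 = 273.5.
Equity: weight = 217/273.5 = 0.7934; cost = 15.06%.
Private placement notes: weight = 14/273.5 = 0.0512; after-tax cost = 4.6% × (1 − 27%) = 3.3580%.
Term loan: weight = 29.1/273.5 = 0.1064; after-tax cost = 4.51% × (1 − 27%) = 3.2923%.
Mortgage bonds: weight = 13.4/273.5 = 0.0490; after-tax cost = 3.25% × (1 − 27%) = 2.3725%.
WACC = 0.7934 × 15.0600% + 0.0512 × 3.3580% + 0.1064 × 3.2923% + 0.0490 × 2.3725% = 12.5873%.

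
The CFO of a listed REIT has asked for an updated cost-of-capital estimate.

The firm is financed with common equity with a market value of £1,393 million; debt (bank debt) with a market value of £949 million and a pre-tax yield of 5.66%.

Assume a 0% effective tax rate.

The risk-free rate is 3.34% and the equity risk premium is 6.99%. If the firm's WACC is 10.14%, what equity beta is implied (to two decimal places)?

1.41

Total capital V = 1393 + 949 = 2342.
Equity weight = 1393/2342 = 0.5948.
Bank debt weight = 949/2342 = 0.4052.
Debt contribution = 0.4052 × 5.66% × (1 − 0%) = 2.2935%.
Required equity contribution = 10.14% − 2.2935% = 7.8465%  ⇒  Re = 13.1921%.
CAPM: 13.1921% = 3.34% + β × 6.99%  ⇒  β = 1.4095.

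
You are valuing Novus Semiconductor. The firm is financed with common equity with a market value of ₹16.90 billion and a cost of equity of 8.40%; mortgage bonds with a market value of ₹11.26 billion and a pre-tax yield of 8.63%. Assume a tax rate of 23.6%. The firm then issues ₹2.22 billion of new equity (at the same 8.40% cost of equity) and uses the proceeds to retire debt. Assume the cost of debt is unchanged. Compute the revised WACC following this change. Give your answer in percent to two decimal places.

After the change:
Total capital V = 19.12 + 9.04 = 28.16.
Equity: weight = 19.12/28.16 = 0.6790; cost = 8.4%.
Mortgage bonds: weight = 9.04/28.16 = 0.3210; after-tax cost = 8.63% × (1 − 23.6%) = 6.5933%.
WACC = 0.6790 × 8.4000% + 0.3210 × 6.5933% = 7.8200%.

7.82%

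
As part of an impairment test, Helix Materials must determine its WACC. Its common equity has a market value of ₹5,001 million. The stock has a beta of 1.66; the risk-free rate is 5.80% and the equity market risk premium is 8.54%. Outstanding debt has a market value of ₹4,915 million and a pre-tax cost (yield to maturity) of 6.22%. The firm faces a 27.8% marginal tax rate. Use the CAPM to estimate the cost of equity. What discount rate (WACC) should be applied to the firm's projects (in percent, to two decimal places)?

Cost of equity via CAPM: Re = 5.8% + 1.66 × 8.54% = 19.9764%.
Total capital V = 5001 + 4915 = 9916.
Equity: weight = 5001/9916 = 0.5043; cost = 19.9764%.
Debt: weight = 4915/9916 = 0.4957; after-tax cost = 6.22% × (1 − 27.8%) = 4.4908%.
WACC = 0.5043 × 19.9764% + 0.4957 × 4.4908% = 12.3008%.

12.30%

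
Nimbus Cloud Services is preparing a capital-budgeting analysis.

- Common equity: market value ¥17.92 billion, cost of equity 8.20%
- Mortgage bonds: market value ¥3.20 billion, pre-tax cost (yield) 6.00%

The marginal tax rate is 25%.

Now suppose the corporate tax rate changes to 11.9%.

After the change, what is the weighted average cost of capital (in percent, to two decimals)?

After the change:
Total capital V = 17.92 + 3.2 = 21.12.
Equity: weight = 17.92/21.12 = 0.8485; cost = 8.2%.
Mortgage bonds: weight = 3.2/21.12 = 0.1515; after-tax cost = 6% × (1 − 11.9%) = 5.2860%.
WACC = 0.8485 × 8.2000% + 0.1515 × 5.2860% = 7.7585%.

7.76%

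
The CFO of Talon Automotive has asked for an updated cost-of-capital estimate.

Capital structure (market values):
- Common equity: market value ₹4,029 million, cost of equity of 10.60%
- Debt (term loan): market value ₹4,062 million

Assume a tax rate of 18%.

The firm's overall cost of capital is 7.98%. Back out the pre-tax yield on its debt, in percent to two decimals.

6.56%

Total capital V = 4029 + 4062 = 8091.
Equity weight = 4029/8091 = 0.4980.
Term loan weight = 4062/8091 = 0.5020.
Equity contribution = 0.4980 × 10.6% = 5.2784%.
Remaining for debt = 7.98% − 5.2784% = 2.7016%.
Rd × (1 − 18%) × 0.5020 = 2.7016%  ⇒  Rd = 6.5625%.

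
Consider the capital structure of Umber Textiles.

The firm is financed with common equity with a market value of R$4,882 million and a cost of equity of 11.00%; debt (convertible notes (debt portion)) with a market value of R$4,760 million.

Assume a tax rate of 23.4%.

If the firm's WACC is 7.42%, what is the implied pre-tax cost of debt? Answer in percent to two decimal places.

Total capital V = 4882 + 4760 = 9642.
Equity weight = 4882/9642 = 0.5063.
Convertible notes (debt portion) weight = 4760/9642 = 0.4937.
Equity contribution = 0.5063 × 11% = 5.5696%.
Remaining for debt = 7.42% − 5.5696% = 1.8504%.
Rd × (1 − 23.4%) × 0.4937 = 1.8504%  ⇒  Rd = 4.8933%.

4.89%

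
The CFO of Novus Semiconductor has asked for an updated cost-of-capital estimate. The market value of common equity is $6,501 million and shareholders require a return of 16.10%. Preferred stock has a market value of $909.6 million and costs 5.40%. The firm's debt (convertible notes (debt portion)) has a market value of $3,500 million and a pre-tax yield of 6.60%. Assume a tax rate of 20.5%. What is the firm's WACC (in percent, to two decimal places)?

11.73%

Total capital V = 6501 + 909.6 + 3500 = 10910.6.
Equity: weight = 6501/10910.6 = 0.5958; cost = 16.1%.
Preferred: weight = 909.6/10910.6 = 0.0834; cost = 5.4%.
Convertible notes (debt portion): weight = 3500/10910.6 = 0.3208; after-tax cost = 6.6% × (1 − 20.5%) = 5.2470%.
WACC = 0.5958 × 16.1000% + 0.0834 × 5.4000% + 0.3208 × 5.2470% = 11.7264%.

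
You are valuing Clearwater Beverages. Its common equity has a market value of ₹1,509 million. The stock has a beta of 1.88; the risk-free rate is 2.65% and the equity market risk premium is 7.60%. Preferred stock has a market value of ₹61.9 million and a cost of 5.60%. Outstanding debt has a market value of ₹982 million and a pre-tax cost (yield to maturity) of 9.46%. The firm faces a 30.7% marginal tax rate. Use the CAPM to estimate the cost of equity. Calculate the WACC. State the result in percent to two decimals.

Cost of equity via CAPM: Re = 2.65% + 1.88 × 7.6% = 16.9380%.
Total capital V = 1509 + 61.9 + 982 = 2552.9.
Equity: weight = 1509/2552.9 = 0.5911; cost = 16.938%.
Preferred: weight = 61.9/2552.9 = 0.0242; cost = 5.6%.
Debt: weight = 982/2552.9 = 0.3847; after-tax cost = 9.46% × (1 − 30.7%) = 6.5558%.
WACC = 0.5911 × 16.9380% + 0.0242 × 5.6000% + 0.3847 × 6.5558% = 12.6695%.

12.67%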